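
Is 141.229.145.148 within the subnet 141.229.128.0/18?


Subnet network: 141.229.128.0
Test IP AND mask: 141.229.128.0
Yes, 141.229.145.148 is in 141.229.128.0/18


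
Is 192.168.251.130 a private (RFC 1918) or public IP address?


RFC 1918 private ranges:
  10.0.0.0/8 (10.0.0.0 - 10.255.255.255)
  172.16.0.0/12 (172.16.0.0 - 172.31.255.255)
  192.168.0.0/16 (192.168.0.0 - 192.168.255.255)
Private (in 192.168.0.0/16)


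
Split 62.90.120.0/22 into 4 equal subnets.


New prefix = 22 + 2 = 24
Each subnet has 256 addresses
  62.90.120.0/24
  62.90.121.0/24
  62.90.122.0/24
  62.90.123.0/24
Subnets: 62.90.120.0/24, 62.90.121.0/24, 62.90.122.0/24, 62.90.123.0/24


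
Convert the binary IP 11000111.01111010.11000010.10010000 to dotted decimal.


11000111 = 199
01111010 = 122
11000010 = 194
10010000 = 144
IP: 199.122.194.144


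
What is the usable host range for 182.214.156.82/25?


Network: 182.214.156.0
Broadcast: 182.214.156.127
First usable = network + 1
Last usable = broadcast - 1
Range: 182.214.156.1 to 182.214.156.126


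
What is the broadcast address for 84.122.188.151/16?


Network: 84.122.0.0/16
Host bits = 16
Set all host bits to 1:
Broadcast: 84.122.255.255


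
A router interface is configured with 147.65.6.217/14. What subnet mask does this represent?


/14 means 14 network bits, 18 host bits
Binary: 11111111111111000000000000000000
Mask: 255.252.0.0


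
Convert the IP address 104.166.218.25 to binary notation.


104 = 01101000
166 = 10100110
218 = 11011010
25 = 00011001
Binary: 01101000.10100110.11011010.00011001


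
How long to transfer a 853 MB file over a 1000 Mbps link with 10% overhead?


Effective throughput = 1000 * (1 - 10/100) = 900 Mbps
File size in Mb = 853 * 8 = 6824 Mb
Time = 6824 / 900
Time = 7.5822 seconds


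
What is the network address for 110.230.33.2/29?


IP:   01101110.11100110.00100001.00000010
Mask: 11111111.11111111.11111111.11111000
AND operation:
Net:  01101110.11100110.00100001.00000000
Network: 110.230.33.0/29


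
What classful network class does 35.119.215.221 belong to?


First octet: 35
Binary: 00100011
0xxxxxxx -> Class A (1-126)
Class A, default mask 255.0.0.0 (/8)


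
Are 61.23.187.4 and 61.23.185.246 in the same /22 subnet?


Mask: 255.255.252.0
61.23.187.4 AND mask = 61.23.184.0
61.23.185.246 AND mask = 61.23.184.0
Yes, same subnet (61.23.184.0)


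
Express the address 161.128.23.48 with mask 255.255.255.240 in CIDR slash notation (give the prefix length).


Binary: 11111111.11111111.11111111.11110000
Count leading 1s
Prefix: /28


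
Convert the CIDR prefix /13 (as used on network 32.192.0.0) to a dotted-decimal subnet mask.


/13 means 13 network bits, 19 host bits
Binary: 11111111111110000000000000000000
Mask: 255.248.0.0


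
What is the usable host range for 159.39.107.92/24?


Network: 159.39.107.0
Broadcast: 159.39.107.255
First usable = network + 1
Last usable = broadcast - 1
Range: 159.39.107.1 to 159.39.107.254


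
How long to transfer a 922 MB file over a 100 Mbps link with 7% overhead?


Effective throughput = 100 * (1 - 7/100) = 93 Mbps
File size in Mb = 922 * 8 = 7376 Mb
Time = 7376 / 93
Time = 79.3118 seconds


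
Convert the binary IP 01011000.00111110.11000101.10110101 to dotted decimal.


01011000 = 88
00111110 = 62
11000101 = 197
10110101 = 181
IP: 88.62.197.181


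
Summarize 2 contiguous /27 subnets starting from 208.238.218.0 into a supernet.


Original prefix: /27
Number of subnets: 2 = 2^1
New prefix = 27 - 1 = 26
Supernet: 208.238.218.0/26


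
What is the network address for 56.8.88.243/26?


IP:   00111000.00001000.01011000.11110011
Mask: 11111111.11111111.11111111.11000000
AND operation:
Net:  00111000.00001000.01011000.11000000
Network: 56.8.88.192/26


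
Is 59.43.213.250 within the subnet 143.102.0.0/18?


Subnet network: 143.102.0.0
Test IP AND mask: 59.43.192.0
No, 59.43.213.250 is not in 143.102.0.0/18


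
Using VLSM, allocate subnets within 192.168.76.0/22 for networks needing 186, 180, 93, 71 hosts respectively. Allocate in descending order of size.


186 hosts -> /24 (254 usable): 192.168.76.0/24
180 hosts -> /24 (254 usable): 192.168.77.0/24
93 hosts -> /25 (126 usable): 192.168.78.0/25
71 hosts -> /25 (126 usable): 192.168.78.128/25
Allocation: 192.168.76.0/24 (186 hosts, 254 usable); 192.168.77.0/24 (180 hosts, 254 usable); 192.168.78.0/25 (93 hosts, 126 usable); 192.168.78.128/25 (71 hosts, 126 usable)


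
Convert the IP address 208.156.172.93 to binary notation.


208 = 11010000
156 = 10011100
172 = 10101100
93 = 01011101
Binary: 11010000.10011100.10101100.01011101


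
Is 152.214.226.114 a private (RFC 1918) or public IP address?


RFC 1918 private ranges:
  10.0.0.0/8 (10.0.0.0 - 10.255.255.255)
  172.16.0.0/12 (172.16.0.0 - 172.31.255.255)
  192.168.0.0/16 (192.168.0.0 - 192.168.255.255)
Public (not in any RFC 1918 range)


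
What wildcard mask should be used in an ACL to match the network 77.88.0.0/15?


Subnet mask: 255.254.0.0
Wildcard = 255.255.255.255 - subnet mask
255 - 255 = 0
255 - 254 = 1
255 - 0 = 255
255 - 0 = 255
Wildcard: 0.1.255.255


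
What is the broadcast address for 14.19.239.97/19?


Network: 14.19.224.0/19
Host bits = 13
Set all host bits to 1:
Broadcast: 14.19.255.255


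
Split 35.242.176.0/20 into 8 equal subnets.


New prefix = 20 + 3 = 23
Each subnet has 512 addresses
  35.242.176.0/23
  35.242.178.0/23
  35.242.180.0/23
  35.242.182.0/23
  35.242.184.0/23
  35.242.186.0/23
  35.242.188.0/23
  35.242.190.0/23
Subnets: 35.242.176.0/23, 35.242.178.0/23, 35.242.180.0/23, 35.242.182.0/23, 35.242.184.0/23, 35.242.186.0/23, 35.242.188.0/23, 35.242.190.0/23


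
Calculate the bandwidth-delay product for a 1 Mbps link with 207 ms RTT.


BDP = bandwidth * RTT
= 1 Mbps * 207 ms
= 1 * 1e6 * 207 / 1000 bits
= 207000 bits
= 25875 bytes
= 25.2686 KB
BDP = 207000 bits (25875 bytes)


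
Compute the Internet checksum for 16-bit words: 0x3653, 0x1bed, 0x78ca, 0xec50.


Sum all words (with carry folding):
+ 0x3653 = 0x3653
+ 0x1bed = 0x5240
+ 0x78ca = 0xcb0a
+ 0xec50 = 0xb75b
One's complement: ~0xb75b
Checksum = 0x48a4


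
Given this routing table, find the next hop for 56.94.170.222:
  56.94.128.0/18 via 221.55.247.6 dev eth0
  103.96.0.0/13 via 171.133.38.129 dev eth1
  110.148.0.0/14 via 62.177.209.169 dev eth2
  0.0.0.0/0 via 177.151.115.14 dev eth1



Longest prefix match for 56.94.170.222:
  /18 56.94.128.0: MATCH
  /13 103.96.0.0: no
  /14 110.148.0.0: no
  /0 0.0.0.0: MATCH
Selected: next-hop 221.55.247.6 via eth0 (matched /18)


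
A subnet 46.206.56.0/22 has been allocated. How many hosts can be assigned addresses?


Host bits = 32 - 22 = 10
Total addresses = 2^10 = 1024
Usable = total - 2 (network and broadcast)
Usable hosts: 1022


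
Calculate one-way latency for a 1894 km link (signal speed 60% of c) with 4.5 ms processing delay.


Speed = 0.6 * 3e5 km/s = 180000 km/s
Propagation delay = 1894 / 180000 = 0.0105 s = 10.5222 ms
Processing delay = 4.5 ms
Total one-way latency = 15.0222 ms


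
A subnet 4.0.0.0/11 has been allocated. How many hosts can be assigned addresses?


Host bits = 32 - 11 = 21
Total addresses = 2^21 = 2097152
Usable = total - 2 (network and broadcast)
Usable hosts: 2097150


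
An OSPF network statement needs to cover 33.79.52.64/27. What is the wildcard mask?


Subnet mask: 255.255.255.224
Wildcard = 255.255.255.255 - subnet mask
255 - 255 = 0
255 - 255 = 0
255 - 255 = 0
255 - 224 = 31
Wildcard: 0.0.0.31


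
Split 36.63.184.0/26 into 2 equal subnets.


New prefix = 26 + 1 = 27
Each subnet has 32 addresses
  36.63.184.0/27
  36.63.184.32/27
Subnets: 36.63.184.0/27, 36.63.184.32/27


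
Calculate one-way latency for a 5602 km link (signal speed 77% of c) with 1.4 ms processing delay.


Speed = 0.77 * 3e5 km/s = 231000 km/s
Propagation delay = 5602 / 231000 = 0.0243 s = 24.2511 ms
Processing delay = 1.4 ms
Total one-way latency = 25.6511 ms


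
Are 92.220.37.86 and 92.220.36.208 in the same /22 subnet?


Mask: 255.255.252.0
92.220.37.86 AND mask = 92.220.36.0
92.220.36.208 AND mask = 92.220.36.0
Yes, same subnet (92.220.36.0)


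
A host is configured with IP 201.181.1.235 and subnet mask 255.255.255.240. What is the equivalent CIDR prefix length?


Binary: 11111111.11111111.11111111.11110000
Count leading 1s
Prefix: /28


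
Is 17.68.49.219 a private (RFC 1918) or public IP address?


RFC 1918 private ranges:
  10.0.0.0/8 (10.0.0.0 - 10.255.255.255)
  172.16.0.0/12 (172.16.0.0 - 172.31.255.255)
  192.168.0.0/16 (192.168.0.0 - 192.168.255.255)
Public (not in any RFC 1918 range)


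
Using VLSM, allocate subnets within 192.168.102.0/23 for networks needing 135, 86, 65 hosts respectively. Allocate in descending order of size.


135 hosts -> /24 (254 usable): 192.168.102.0/24
86 hosts -> /25 (126 usable): 192.168.103.0/25
65 hosts -> /25 (126 usable): 192.168.103.128/25
Allocation: 192.168.102.0/24 (135 hosts, 254 usable); 192.168.103.0/25 (86 hosts, 126 usable); 192.168.103.128/25 (65 hosts, 126 usable)


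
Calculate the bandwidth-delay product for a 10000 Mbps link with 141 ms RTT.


BDP = bandwidth * RTT
= 10000 Mbps * 141 ms
= 10000 * 1e6 * 141 / 1000 bits
= 1410000000 bits
= 176250000 bytes
= 172119.1406 KB
BDP = 1410000000 bits (176250000 bytes)


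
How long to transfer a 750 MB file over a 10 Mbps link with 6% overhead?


Effective throughput = 10 * (1 - 6/100) = 9.4 Mbps
File size in Mb = 750 * 8 = 6000 Mb
Time = 6000 / 9.4
Time = 638.2979 seconds


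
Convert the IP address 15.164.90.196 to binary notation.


15 = 00001111
164 = 10100100
90 = 01011010
196 = 11000100
Binary: 00001111.10100100.01011010.11000100


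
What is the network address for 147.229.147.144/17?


IP:   10010011.11100101.10010011.10010000
Mask: 11111111.11111111.10000000.00000000
AND operation:
Net:  10010011.11100101.10000000.00000000
Network: 147.229.128.0/17


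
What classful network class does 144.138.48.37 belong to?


First octet: 144
Binary: 10010000
10xxxxxx -> Class B (128-191)
Class B, default mask 255.255.0.0 (/16)


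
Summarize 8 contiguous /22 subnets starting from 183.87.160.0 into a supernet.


Original prefix: /22
Number of subnets: 8 = 2^3
New prefix = 22 - 3 = 19
Supernet: 183.87.160.0/19


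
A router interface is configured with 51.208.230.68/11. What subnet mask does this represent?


/11 means 11 network bits, 21 host bits
Binary: 11111111111000000000000000000000
Mask: 255.224.0.0


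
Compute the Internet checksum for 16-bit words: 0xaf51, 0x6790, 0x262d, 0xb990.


Sum all words (with carry folding):
+ 0xaf51 = 0xaf51
+ 0x6790 = 0x16e2
+ 0x262d = 0x3d0f
+ 0xb990 = 0xf69f
One's complement: ~0xf69f
Checksum = 0x0960


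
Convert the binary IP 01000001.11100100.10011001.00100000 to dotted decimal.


01000001 = 65
11100100 = 228
10011001 = 153
00100000 = 32
IP: 65.228.153.32


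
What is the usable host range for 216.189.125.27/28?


Network: 216.189.125.16
Broadcast: 216.189.125.31
First usable = network + 1
Last usable = broadcast - 1
Range: 216.189.125.17 to 216.189.125.30


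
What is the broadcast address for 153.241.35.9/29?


Network: 153.241.35.8/29
Host bits = 3
Set all host bits to 1:
Broadcast: 153.241.35.15


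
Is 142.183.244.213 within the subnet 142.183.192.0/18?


Subnet network: 142.183.192.0
Test IP AND mask: 142.183.192.0
Yes, 142.183.244.213 is in 142.183.192.0/18


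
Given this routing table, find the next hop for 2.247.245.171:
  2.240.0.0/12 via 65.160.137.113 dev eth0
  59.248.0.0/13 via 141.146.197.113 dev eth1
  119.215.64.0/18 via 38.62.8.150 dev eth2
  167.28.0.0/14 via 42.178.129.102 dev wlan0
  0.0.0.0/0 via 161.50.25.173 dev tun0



Longest prefix match for 2.247.245.171:
  /12 2.240.0.0: MATCH
  /13 59.248.0.0: no
  /18 119.215.64.0: no
  /14 167.28.0.0: no
  /0 0.0.0.0: MATCH
Selected: next-hop 65.160.137.113 via eth0 (matched /12)


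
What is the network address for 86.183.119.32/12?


IP:   01010110.10110111.01110111.00100000
Mask: 11111111.11110000.00000000.00000000
AND operation:
Net:  01010110.10110000.00000000.00000000
Network: 86.176.0.0/12


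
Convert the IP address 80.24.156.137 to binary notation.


80 = 01010000
24 = 00011000
156 = 10011100
137 = 10001001
Binary: 01010000.00011000.10011100.10001001


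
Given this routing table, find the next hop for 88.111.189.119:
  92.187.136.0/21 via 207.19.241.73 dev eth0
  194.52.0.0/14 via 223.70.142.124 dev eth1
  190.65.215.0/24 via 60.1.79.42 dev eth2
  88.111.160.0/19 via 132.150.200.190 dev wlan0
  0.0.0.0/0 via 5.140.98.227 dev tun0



Longest prefix match for 88.111.189.119:
  /21 92.187.136.0: no
  /14 194.52.0.0: no
  /24 190.65.215.0: no
  /19 88.111.160.0: MATCH
  /0 0.0.0.0: MATCH
Selected: next-hop 132.150.200.190 via wlan0 (matched /19)


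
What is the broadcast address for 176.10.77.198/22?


Network: 176.10.76.0/22
Host bits = 10
Set all host bits to 1:
Broadcast: 176.10.79.255


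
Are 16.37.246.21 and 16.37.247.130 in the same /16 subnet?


Mask: 255.255.0.0
16.37.246.21 AND mask = 16.37.0.0
16.37.247.130 AND mask = 16.37.0.0
Yes, same subnet (16.37.0.0)


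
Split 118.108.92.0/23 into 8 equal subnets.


New prefix = 23 + 3 = 26
Each subnet has 64 addresses
  118.108.92.0/26
  118.108.92.64/26
  118.108.92.128/26
  118.108.92.192/26
  118.108.93.0/26
  118.108.93.64/26
  118.108.93.128/26
  118.108.93.192/26
Subnets: 118.108.92.0/26, 118.108.92.64/26, 118.108.92.128/26, 118.108.92.192/26, 118.108.93.0/26, 118.108.93.64/26, 118.108.93.128/26, 118.108.93.192/26


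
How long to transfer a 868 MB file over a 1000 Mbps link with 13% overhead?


Effective throughput = 1000 * (1 - 13/100) = 870 Mbps
File size in Mb = 868 * 8 = 6944 Mb
Time = 6944 / 870
Time = 7.9816 seconds


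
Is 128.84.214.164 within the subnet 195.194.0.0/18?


Subnet network: 195.194.0.0
Test IP AND mask: 128.84.192.0
No, 128.84.214.164 is not in 195.194.0.0/18


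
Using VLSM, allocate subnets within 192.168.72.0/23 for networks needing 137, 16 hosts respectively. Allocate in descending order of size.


137 hosts -> /24 (254 usable): 192.168.72.0/24
16 hosts -> /27 (30 usable): 192.168.73.0/27
Allocation: 192.168.72.0/24 (137 hosts, 254 usable); 192.168.73.0/27 (16 hosts, 30 usable)


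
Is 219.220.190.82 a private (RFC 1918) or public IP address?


RFC 1918 private ranges:
  10.0.0.0/8 (10.0.0.0 - 10.255.255.255)
  172.16.0.0/12 (172.16.0.0 - 172.31.255.255)
  192.168.0.0/16 (192.168.0.0 - 192.168.255.255)
Public (not in any RFC 1918 range)


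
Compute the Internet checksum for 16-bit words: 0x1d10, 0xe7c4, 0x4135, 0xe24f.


Sum all words (with carry folding):
+ 0x1d10 = 0x1d10
+ 0xe7c4 = 0x04d5
+ 0x4135 = 0x460a
+ 0xe24f = 0x285a
One's complement: ~0x285a
Checksum = 0xd7a5


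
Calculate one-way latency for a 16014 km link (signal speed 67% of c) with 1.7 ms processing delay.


Speed = 0.67 * 3e5 km/s = 201000 km/s
Propagation delay = 16014 / 201000 = 0.0797 s = 79.6716 ms
Processing delay = 1.7 ms
Total one-way latency = 81.3716 ms


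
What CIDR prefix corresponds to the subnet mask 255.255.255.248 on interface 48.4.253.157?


Binary: 11111111.11111111.11111111.11111000
Count leading 1s
Prefix: /29


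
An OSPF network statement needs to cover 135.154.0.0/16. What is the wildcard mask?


Subnet mask: 255.255.0.0
Wildcard = 255.255.255.255 - subnet mask
255 - 255 = 0
255 - 255 = 0
255 - 0 = 255
255 - 0 = 255
Wildcard: 0.0.255.255


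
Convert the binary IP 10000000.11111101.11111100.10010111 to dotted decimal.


10000000 = 128
11111101 = 253
11111100 = 252
10010111 = 151
IP: 128.253.252.151


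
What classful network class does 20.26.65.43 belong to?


First octet: 20
Binary: 00010100
0xxxxxxx -> Class A (1-126)
Class A, default mask 255.0.0.0 (/8)


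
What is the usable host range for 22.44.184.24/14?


Network: 22.44.0.0
Broadcast: 22.47.255.255
First usable = network + 1
Last usable = broadcast - 1
Range: 22.44.0.1 to 22.47.255.254


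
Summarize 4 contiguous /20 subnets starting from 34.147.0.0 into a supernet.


Original prefix: /20
Number of subnets: 4 = 2^2
New prefix = 20 - 2 = 18
Supernet: 34.147.0.0/18


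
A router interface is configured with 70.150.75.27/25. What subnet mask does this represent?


/25 means 25 network bits, 7 host bits
Binary: 11111111111111111111111110000000
Mask: 255.255.255.128


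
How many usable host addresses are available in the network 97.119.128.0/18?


Host bits = 32 - 18 = 14
Total addresses = 2^14 = 16384
Usable = total - 2 (network and broadcast)
Usable hosts: 16382


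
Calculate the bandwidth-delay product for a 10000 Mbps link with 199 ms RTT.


BDP = bandwidth * RTT
= 10000 Mbps * 199 ms
= 10000 * 1e6 * 199 / 1000 bits
= 1990000000 bits
= 248750000 bytes
= 242919.9219 KB
BDP = 1990000000 bits (248750000 bytes)


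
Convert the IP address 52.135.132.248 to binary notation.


52 = 00110100
135 = 10000111
132 = 10000100
248 = 11111000
Binary: 00110100.10000111.10000100.11111000


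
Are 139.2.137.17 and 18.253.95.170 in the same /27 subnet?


Mask: 255.255.255.224
139.2.137.17 AND mask = 139.2.137.0
18.253.95.170 AND mask = 18.253.95.160
No, different subnets (139.2.137.0 vs 18.253.95.160)


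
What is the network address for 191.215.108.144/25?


IP:   10111111.11010111.01101100.10010000
Mask: 11111111.11111111.11111111.10000000
AND operation:
Net:  10111111.11010111.01101100.10000000
Network: 191.215.108.128/25


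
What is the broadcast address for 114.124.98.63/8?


Network: 114.0.0.0/8
Host bits = 24
Set all host bits to 1:
Broadcast: 114.255.255.255


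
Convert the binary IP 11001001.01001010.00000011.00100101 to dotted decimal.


11001001 = 201
01001010 = 74
00000011 = 3
00100101 = 37
IP: 201.74.3.37


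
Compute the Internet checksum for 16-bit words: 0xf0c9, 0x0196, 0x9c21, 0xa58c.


Sum all words (with carry folding):
+ 0xf0c9 = 0xf0c9
+ 0x0196 = 0xf25f
+ 0x9c21 = 0x8e81
+ 0xa58c = 0x340e
One's complement: ~0x340e
Checksum = 0xcbf1


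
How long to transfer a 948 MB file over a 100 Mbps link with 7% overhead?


Effective throughput = 100 * (1 - 7/100) = 93 Mbps
File size in Mb = 948 * 8 = 7584 Mb
Time = 7584 / 93
Time = 81.5484 seconds


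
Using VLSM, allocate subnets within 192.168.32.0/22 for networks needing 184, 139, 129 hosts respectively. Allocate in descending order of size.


184 hosts -> /24 (254 usable): 192.168.32.0/24
139 hosts -> /24 (254 usable): 192.168.33.0/24
129 hosts -> /24 (254 usable): 192.168.34.0/24
Allocation: 192.168.32.0/24 (184 hosts, 254 usable); 192.168.33.0/24 (139 hosts, 254 usable); 192.168.34.0/24 (129 hosts, 254 usable)


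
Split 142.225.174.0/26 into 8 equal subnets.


New prefix = 26 + 3 = 29
Each subnet has 8 addresses
  142.225.174.0/29
  142.225.174.8/29
  142.225.174.16/29
  142.225.174.24/29
  142.225.174.32/29
  142.225.174.40/29
  142.225.174.48/29
  142.225.174.56/29
Subnets: 142.225.174.0/29, 142.225.174.8/29, 142.225.174.16/29, 142.225.174.24/29, 142.225.174.32/29, 142.225.174.40/29, 142.225.174.48/29, 142.225.174.56/29


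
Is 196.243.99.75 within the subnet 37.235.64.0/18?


Subnet network: 37.235.64.0
Test IP AND mask: 196.243.64.0
No, 196.243.99.75 is not in 37.235.64.0/18


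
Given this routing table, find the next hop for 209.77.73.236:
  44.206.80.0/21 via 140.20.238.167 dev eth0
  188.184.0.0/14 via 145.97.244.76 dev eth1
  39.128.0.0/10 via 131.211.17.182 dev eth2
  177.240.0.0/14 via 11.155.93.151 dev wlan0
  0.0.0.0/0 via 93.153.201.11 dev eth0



Longest prefix match for 209.77.73.236:
  /21 44.206.80.0: no
  /14 188.184.0.0: no
  /10 39.128.0.0: no
  /14 177.240.0.0: no
  /0 0.0.0.0: MATCH
Selected: next-hop 93.153.201.11 via eth0 (matched /0)


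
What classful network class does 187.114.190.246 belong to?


First octet: 187
Binary: 10111011
10xxxxxx -> Class B (128-191)
Class B, default mask 255.255.0.0 (/16)


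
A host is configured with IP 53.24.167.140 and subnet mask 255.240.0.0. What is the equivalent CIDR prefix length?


Binary: 11111111.11110000.00000000.00000000
Count leading 1s
Prefix: /12


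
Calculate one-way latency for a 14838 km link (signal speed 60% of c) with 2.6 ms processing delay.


Speed = 0.6 * 3e5 km/s = 180000 km/s
Propagation delay = 14838 / 180000 = 0.0824 s = 82.4333 ms
Processing delay = 2.6 ms
Total one-way latency = 85.0333 ms


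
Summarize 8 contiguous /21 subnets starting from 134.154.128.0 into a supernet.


Original prefix: /21
Number of subnets: 8 = 2^3
New prefix = 21 - 3 = 18
Supernet: 134.154.128.0/18


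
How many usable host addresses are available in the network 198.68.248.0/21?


Host bits = 32 - 21 = 11
Total addresses = 2^11 = 2048
Usable = total - 2 (network and broadcast)
Usable hosts: 2046


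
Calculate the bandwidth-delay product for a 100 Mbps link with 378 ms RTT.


BDP = bandwidth * RTT
= 100 Mbps * 378 ms
= 100 * 1e6 * 378 / 1000 bits
= 37800000 bits
= 4725000 bytes
= 4614.2578 KB
BDP = 37800000 bits (4725000 bytes)


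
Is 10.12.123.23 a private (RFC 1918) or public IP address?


RFC 1918 private ranges:
  10.0.0.0/8 (10.0.0.0 - 10.255.255.255)
  172.16.0.0/12 (172.16.0.0 - 172.31.255.255)
  192.168.0.0/16 (192.168.0.0 - 192.168.255.255)
Private (in 10.0.0.0/8)


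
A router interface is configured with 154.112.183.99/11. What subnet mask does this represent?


/11 means 11 network bits, 21 host bits
Binary: 11111111111000000000000000000000
Mask: 255.224.0.0


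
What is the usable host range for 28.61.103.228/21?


Network: 28.61.96.0
Broadcast: 28.61.103.255
First usable = network + 1
Last usable = broadcast - 1
Range: 28.61.96.1 to 28.61.103.254


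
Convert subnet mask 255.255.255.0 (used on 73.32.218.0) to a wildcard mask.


Subnet mask: 255.255.255.0
Wildcard = 255.255.255.255 - subnet mask
255 - 255 = 0
255 - 255 = 0
255 - 255 = 0
255 - 0 = 255
Wildcard: 0.0.0.255


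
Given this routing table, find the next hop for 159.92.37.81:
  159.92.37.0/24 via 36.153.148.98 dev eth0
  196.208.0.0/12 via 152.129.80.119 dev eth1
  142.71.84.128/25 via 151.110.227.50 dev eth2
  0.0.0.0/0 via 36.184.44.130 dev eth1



Longest prefix match for 159.92.37.81:
  /24 159.92.37.0: MATCH
  /12 196.208.0.0: no
  /25 142.71.84.128: no
  /0 0.0.0.0: MATCH
Selected: next-hop 36.153.148.98 via eth0 (matched /24)


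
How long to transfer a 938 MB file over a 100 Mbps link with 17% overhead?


Effective throughput = 100 * (1 - 17/100) = 83 Mbps
File size in Mb = 938 * 8 = 7504 Mb
Time = 7504 / 83
Time = 90.4096 seconds


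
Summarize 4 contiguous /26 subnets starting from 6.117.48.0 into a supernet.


Original prefix: /26
Number of subnets: 4 = 2^2
New prefix = 26 - 2 = 24
Supernet: 6.117.48.0/24


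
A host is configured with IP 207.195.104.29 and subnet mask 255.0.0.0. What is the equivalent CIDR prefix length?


Binary: 11111111.00000000.00000000.00000000
Count leading 1s
Prefix: /8


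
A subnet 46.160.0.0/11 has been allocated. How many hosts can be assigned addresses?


Host bits = 32 - 11 = 21
Total addresses = 2^21 = 2097152
Usable = total - 2 (network and broadcast)
Usable hosts: 2097150


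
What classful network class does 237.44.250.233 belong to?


First octet: 237
Binary: 11101101
1110xxxx -> Class D (224-239)
Class D (multicast), default mask N/A


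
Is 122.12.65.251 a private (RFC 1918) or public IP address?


RFC 1918 private ranges:
  10.0.0.0/8 (10.0.0.0 - 10.255.255.255)
  172.16.0.0/12 (172.16.0.0 - 172.31.255.255)
  192.168.0.0/16 (192.168.0.0 - 192.168.255.255)
Public (not in any RFC 1918 range)


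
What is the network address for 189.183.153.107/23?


IP:   10111101.10110111.10011001.01101011
Mask: 11111111.11111111.11111110.00000000
AND operation:
Net:  10111101.10110111.10011000.00000000
Network: 189.183.152.0/23


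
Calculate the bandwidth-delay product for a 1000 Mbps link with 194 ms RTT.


BDP = bandwidth * RTT
= 1000 Mbps * 194 ms
= 1000 * 1e6 * 194 / 1000 bits
= 194000000 bits
= 24250000 bytes
= 23681.6406 KB
BDP = 194000000 bits (24250000 bytes)


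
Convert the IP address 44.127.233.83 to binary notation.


44 = 00101100
127 = 01111111
233 = 11101001
83 = 01010011
Binary: 00101100.01111111.11101001.01010011


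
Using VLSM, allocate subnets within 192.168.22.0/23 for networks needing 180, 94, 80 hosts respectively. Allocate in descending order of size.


180 hosts -> /24 (254 usable): 192.168.22.0/24
94 hosts -> /25 (126 usable): 192.168.23.0/25
80 hosts -> /25 (126 usable): 192.168.23.128/25
Allocation: 192.168.22.0/24 (180 hosts, 254 usable); 192.168.23.0/25 (94 hosts, 126 usable); 192.168.23.128/25 (80 hosts, 126 usable)


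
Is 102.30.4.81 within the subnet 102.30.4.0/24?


Subnet network: 102.30.4.0
Test IP AND mask: 102.30.4.0
Yes, 102.30.4.81 is in 102.30.4.0/24


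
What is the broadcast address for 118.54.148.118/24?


Network: 118.54.148.0/24
Host bits = 8
Set all host bits to 1:
Broadcast: 118.54.148.255


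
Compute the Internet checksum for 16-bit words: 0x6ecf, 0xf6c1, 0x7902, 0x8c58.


Sum all words (with carry folding):
+ 0x6ecf = 0x6ecf
+ 0xf6c1 = 0x6591
+ 0x7902 = 0xde93
+ 0x8c58 = 0x6aec
One's complement: ~0x6aec
Checksum = 0x9513


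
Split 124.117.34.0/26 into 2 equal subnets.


New prefix = 26 + 1 = 27
Each subnet has 32 addresses
  124.117.34.0/27
  124.117.34.32/27
Subnets: 124.117.34.0/27, 124.117.34.32/27


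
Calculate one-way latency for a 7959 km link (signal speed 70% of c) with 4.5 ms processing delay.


Speed = 0.7 * 3e5 km/s = 210000 km/s
Propagation delay = 7959 / 210000 = 0.0379 s = 37.9 ms
Processing delay = 4.5 ms
Total one-way latency = 42.4 ms


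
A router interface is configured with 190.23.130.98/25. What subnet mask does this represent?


/25 means 25 network bits, 7 host bits
Binary: 11111111111111111111111110000000
Mask: 255.255.255.128


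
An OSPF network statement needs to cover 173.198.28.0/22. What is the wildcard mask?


Subnet mask: 255.255.252.0
Wildcard = 255.255.255.255 - subnet mask
255 - 255 = 0
255 - 255 = 0
255 - 252 = 3
255 - 0 = 255
Wildcard: 0.0.3.255


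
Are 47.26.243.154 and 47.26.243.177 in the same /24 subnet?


Mask: 255.255.255.0
47.26.243.154 AND mask = 47.26.243.0
47.26.243.177 AND mask = 47.26.243.0
Yes, same subnet (47.26.243.0)


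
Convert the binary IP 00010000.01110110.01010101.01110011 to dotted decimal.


00010000 = 16
01110110 = 118
01010101 = 85
01110011 = 115
IP: 16.118.85.115


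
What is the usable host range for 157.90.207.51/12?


Network: 157.80.0.0
Broadcast: 157.95.255.255
First usable = network + 1
Last usable = broadcast - 1
Range: 157.80.0.1 to 157.95.255.254


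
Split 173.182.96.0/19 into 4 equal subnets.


New prefix = 19 + 2 = 21
Each subnet has 2048 addresses
  173.182.96.0/21
  173.182.104.0/21
  173.182.112.0/21
  173.182.120.0/21
Subnets: 173.182.96.0/21, 173.182.104.0/21, 173.182.112.0/21, 173.182.120.0/21


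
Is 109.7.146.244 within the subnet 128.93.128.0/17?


Subnet network: 128.93.128.0
Test IP AND mask: 109.7.128.0
No, 109.7.146.244 is not in 128.93.128.0/17


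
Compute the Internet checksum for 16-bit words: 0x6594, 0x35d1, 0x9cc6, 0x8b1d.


Sum all words (with carry folding):
+ 0x6594 = 0x6594
+ 0x35d1 = 0x9b65
+ 0x9cc6 = 0x382c
+ 0x8b1d = 0xc349
One's complement: ~0xc349
Checksum = 0x3cb6


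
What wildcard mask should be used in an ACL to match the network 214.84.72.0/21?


Subnet mask: 255.255.248.0
Wildcard = 255.255.255.255 - subnet mask
255 - 255 = 0
255 - 255 = 0
255 - 248 = 7
255 - 0 = 255
Wildcard: 0.0.7.255


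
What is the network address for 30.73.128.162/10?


IP:   00011110.01001001.10000000.10100010
Mask: 11111111.11000000.00000000.00000000
AND operation:
Net:  00011110.01000000.00000000.00000000
Network: 30.64.0.0/10


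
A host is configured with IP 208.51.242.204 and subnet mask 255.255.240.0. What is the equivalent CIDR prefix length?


Binary: 11111111.11111111.11110000.00000000
Count leading 1s
Prefix: /20


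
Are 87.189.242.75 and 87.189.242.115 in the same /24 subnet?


Mask: 255.255.255.0
87.189.242.75 AND mask = 87.189.242.0
87.189.242.115 AND mask = 87.189.242.0
Yes, same subnet (87.189.242.0)


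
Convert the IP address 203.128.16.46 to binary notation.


203 = 11001011
128 = 10000000
16 = 00010000
46 = 00101110
Binary: 11001011.10000000.00010000.00101110


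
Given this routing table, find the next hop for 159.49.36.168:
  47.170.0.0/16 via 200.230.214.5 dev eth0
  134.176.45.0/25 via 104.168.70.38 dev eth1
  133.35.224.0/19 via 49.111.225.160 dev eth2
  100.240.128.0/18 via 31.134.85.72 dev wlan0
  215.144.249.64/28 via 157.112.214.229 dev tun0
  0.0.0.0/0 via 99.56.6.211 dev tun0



Longest prefix match for 159.49.36.168:
  /16 47.170.0.0: no
  /25 134.176.45.0: no
  /19 133.35.224.0: no
  /18 100.240.128.0: no
  /28 215.144.249.64: no
  /0 0.0.0.0: MATCH
Selected: next-hop 99.56.6.211 via tun0 (matched /0)


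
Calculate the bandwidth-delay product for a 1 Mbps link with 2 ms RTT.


BDP = bandwidth * RTT
= 1 Mbps * 2 ms
= 1 * 1e6 * 2 / 1000 bits
= 2000 bits
= 250 bytes
BDP = 2000 bits (250 bytes)


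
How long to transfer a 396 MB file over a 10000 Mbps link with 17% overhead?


Effective throughput = 10000 * (1 - 17/100) = 8300 Mbps
File size in Mb = 396 * 8 = 3168 Mb
Time = 3168 / 8300
Time = 0.3817 seconds


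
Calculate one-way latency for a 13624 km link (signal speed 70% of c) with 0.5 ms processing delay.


Speed = 0.7 * 3e5 km/s = 210000 km/s
Propagation delay = 13624 / 210000 = 0.0649 s = 64.8762 ms
Processing delay = 0.5 ms
Total one-way latency = 65.3762 ms


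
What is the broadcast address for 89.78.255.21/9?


Network: 89.0.0.0/9
Host bits = 23
Set all host bits to 1:
Broadcast: 89.127.255.255


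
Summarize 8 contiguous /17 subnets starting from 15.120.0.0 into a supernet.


Original prefix: /17
Number of subnets: 8 = 2^3
New prefix = 17 - 3 = 14
Supernet: 15.120.0.0/14


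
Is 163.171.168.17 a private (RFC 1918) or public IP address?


RFC 1918 private ranges:
  10.0.0.0/8 (10.0.0.0 - 10.255.255.255)
  172.16.0.0/12 (172.16.0.0 - 172.31.255.255)
  192.168.0.0/16 (192.168.0.0 - 192.168.255.255)
Public (not in any RFC 1918 range)


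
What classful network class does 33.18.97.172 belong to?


First octet: 33
Binary: 00100001
0xxxxxxx -> Class A (1-126)
Class A, default mask 255.0.0.0 (/8)


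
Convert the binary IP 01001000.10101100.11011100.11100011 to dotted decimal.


01001000 = 72
10101100 = 172
11011100 = 220
11100011 = 227
IP: 72.172.220.227


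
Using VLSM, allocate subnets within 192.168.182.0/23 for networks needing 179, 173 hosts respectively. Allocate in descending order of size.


179 hosts -> /24 (254 usable): 192.168.182.0/24
173 hosts -> /24 (254 usable): 192.168.183.0/24
Allocation: 192.168.182.0/24 (179 hosts, 254 usable); 192.168.183.0/24 (173 hosts, 254 usable)


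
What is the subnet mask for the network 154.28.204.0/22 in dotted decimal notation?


/22 means 22 network bits, 10 host bits
Binary: 11111111111111111111110000000000
Mask: 255.255.252.0


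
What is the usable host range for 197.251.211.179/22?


Network: 197.251.208.0
Broadcast: 197.251.211.255
First usable = network + 1
Last usable = broadcast - 1
Range: 197.251.208.1 to 197.251.211.254


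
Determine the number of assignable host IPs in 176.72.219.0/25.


Host bits = 32 - 25 = 7
Total addresses = 2^7 = 128
Usable = total - 2 (network and broadcast)
Usable hosts: 126


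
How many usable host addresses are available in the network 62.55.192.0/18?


Host bits = 32 - 18 = 14
Total addresses = 2^14 = 16384
Usable = total - 2 (network and broadcast)
Usable hosts: 16382


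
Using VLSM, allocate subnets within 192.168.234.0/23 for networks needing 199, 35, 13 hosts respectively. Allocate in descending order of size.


199 hosts -> /24 (254 usable): 192.168.234.0/24
35 hosts -> /26 (62 usable): 192.168.235.0/26
13 hosts -> /28 (14 usable): 192.168.235.64/28
Allocation: 192.168.234.0/24 (199 hosts, 254 usable); 192.168.235.0/26 (35 hosts, 62 usable); 192.168.235.64/28 (13 hosts, 14 usable)


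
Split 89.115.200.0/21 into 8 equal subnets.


New prefix = 21 + 3 = 24
Each subnet has 256 addresses
  89.115.200.0/24
  89.115.201.0/24
  89.115.202.0/24
  89.115.203.0/24
  89.115.204.0/24
  89.115.205.0/24
  89.115.206.0/24
  89.115.207.0/24
Subnets: 89.115.200.0/24, 89.115.201.0/24, 89.115.202.0/24, 89.115.203.0/24, 89.115.204.0/24, 89.115.205.0/24, 89.115.206.0/24, 89.115.207.0/24


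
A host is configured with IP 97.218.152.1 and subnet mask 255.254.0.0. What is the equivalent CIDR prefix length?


Binary: 11111111.11111110.00000000.00000000
Count leading 1s
Prefix: /15


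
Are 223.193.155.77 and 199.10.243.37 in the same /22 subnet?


Mask: 255.255.252.0
223.193.155.77 AND mask = 223.193.152.0
199.10.243.37 AND mask = 199.10.240.0
No, different subnets (223.193.152.0 vs 199.10.240.0)


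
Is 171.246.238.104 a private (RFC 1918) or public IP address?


RFC 1918 private ranges:
  10.0.0.0/8 (10.0.0.0 - 10.255.255.255)
  172.16.0.0/12 (172.16.0.0 - 172.31.255.255)
  192.168.0.0/16 (192.168.0.0 - 192.168.255.255)
Public (not in any RFC 1918 range)


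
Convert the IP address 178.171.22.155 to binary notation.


178 = 10110010
171 = 10101011
22 = 00010110
155 = 10011011
Binary: 10110010.10101011.00010110.10011011


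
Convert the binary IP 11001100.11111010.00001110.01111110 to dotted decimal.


11001100 = 204
11111010 = 250
00001110 = 14
01111110 = 126
IP: 204.250.14.126


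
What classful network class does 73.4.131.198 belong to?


First octet: 73
Binary: 01001001
0xxxxxxx -> Class A (1-126)
Class A, default mask 255.0.0.0 (/8)


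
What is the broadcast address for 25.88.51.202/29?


Network: 25.88.51.200/29
Host bits = 3
Set all host bits to 1:
Broadcast: 25.88.51.207


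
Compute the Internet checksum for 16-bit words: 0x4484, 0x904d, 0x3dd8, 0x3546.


Sum all words (with carry folding):
+ 0x4484 = 0x4484
+ 0x904d = 0xd4d1
+ 0x3dd8 = 0x12aa
+ 0x3546 = 0x47f0
One's complement: ~0x47f0
Checksum = 0xb80f


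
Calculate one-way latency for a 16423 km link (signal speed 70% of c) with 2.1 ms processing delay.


Speed = 0.7 * 3e5 km/s = 210000 km/s
Propagation delay = 16423 / 210000 = 0.0782 s = 78.2048 ms
Processing delay = 2.1 ms
Total one-way latency = 80.3048 ms


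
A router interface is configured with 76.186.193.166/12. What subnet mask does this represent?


/12 means 12 network bits, 20 host bits
Binary: 11111111111100000000000000000000
Mask: 255.240.0.0


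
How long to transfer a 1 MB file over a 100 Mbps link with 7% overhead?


Effective throughput = 100 * (1 - 7/100) = 93 Mbps
File size in Mb = 1 * 8 = 8 Mb
Time = 8 / 93
Time = 0.086 seconds


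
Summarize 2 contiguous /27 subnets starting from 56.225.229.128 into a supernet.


Original prefix: /27
Number of subnets: 2 = 2^1
New prefix = 27 - 1 = 26
Supernet: 56.225.229.128/26


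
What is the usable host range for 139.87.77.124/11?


Network: 139.64.0.0
Broadcast: 139.95.255.255
First usable = network + 1
Last usable = broadcast - 1
Range: 139.64.0.1 to 139.95.255.254


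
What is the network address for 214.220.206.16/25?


IP:   11010110.11011100.11001110.00010000
Mask: 11111111.11111111.11111111.10000000
AND operation:
Net:  11010110.11011100.11001110.00000000
Network: 214.220.206.0/25


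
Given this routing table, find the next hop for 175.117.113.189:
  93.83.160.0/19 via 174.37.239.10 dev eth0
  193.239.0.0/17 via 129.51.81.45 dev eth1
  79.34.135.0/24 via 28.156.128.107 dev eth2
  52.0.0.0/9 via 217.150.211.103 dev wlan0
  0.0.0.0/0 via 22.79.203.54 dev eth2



Longest prefix match for 175.117.113.189:
  /19 93.83.160.0: no
  /17 193.239.0.0: no
  /24 79.34.135.0: no
  /9 52.0.0.0: no
  /0 0.0.0.0: MATCH
Selected: next-hop 22.79.203.54 via eth2 (matched /0)


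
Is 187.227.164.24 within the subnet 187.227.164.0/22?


Subnet network: 187.227.164.0
Test IP AND mask: 187.227.164.0
Yes, 187.227.164.24 is in 187.227.164.0/22


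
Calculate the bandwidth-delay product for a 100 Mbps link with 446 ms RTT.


BDP = bandwidth * RTT
= 100 Mbps * 446 ms
= 100 * 1e6 * 446 / 1000 bits
= 44600000 bits
= 5575000 bytes
= 5444.3359 KB
BDP = 44600000 bits (5575000 bytes)


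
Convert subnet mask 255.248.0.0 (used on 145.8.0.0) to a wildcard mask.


Subnet mask: 255.248.0.0
Wildcard = 255.255.255.255 - subnet mask
255 - 255 = 0
255 - 248 = 7
255 - 0 = 255
255 - 0 = 255
Wildcard: 0.7.255.255


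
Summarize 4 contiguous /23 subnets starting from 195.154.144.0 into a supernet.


Original prefix: /23
Number of subnets: 4 = 2^2
New prefix = 23 - 2 = 21
Supernet: 195.154.144.0/21


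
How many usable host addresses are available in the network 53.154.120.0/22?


Host bits = 32 - 22 = 10
Total addresses = 2^10 = 1024
Usable = total - 2 (network and broadcast)
Usable hosts: 1022


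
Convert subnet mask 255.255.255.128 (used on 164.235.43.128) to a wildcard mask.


Subnet mask: 255.255.255.128
Wildcard = 255.255.255.255 - subnet mask
255 - 255 = 0
255 - 255 = 0
255 - 255 = 0
255 - 128 = 127
Wildcard: 0.0.0.127


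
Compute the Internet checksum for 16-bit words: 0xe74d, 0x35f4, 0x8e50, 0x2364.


Sum all words (with carry folding):
+ 0xe74d = 0xe74d
+ 0x35f4 = 0x1d42
+ 0x8e50 = 0xab92
+ 0x2364 = 0xcef6
One's complement: ~0xcef6
Checksum = 0x3109


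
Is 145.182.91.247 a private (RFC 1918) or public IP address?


RFC 1918 private ranges:
  10.0.0.0/8 (10.0.0.0 - 10.255.255.255)
  172.16.0.0/12 (172.16.0.0 - 172.31.255.255)
  192.168.0.0/16 (192.168.0.0 - 192.168.255.255)
Public (not in any RFC 1918 range)


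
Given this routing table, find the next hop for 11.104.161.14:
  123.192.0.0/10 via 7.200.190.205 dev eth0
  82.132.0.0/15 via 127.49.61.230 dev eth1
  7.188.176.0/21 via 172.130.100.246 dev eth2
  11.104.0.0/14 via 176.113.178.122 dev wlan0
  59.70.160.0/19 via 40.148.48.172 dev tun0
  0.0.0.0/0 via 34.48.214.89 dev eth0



Longest prefix match for 11.104.161.14:
  /10 123.192.0.0: no
  /15 82.132.0.0: no
  /21 7.188.176.0: no
  /14 11.104.0.0: MATCH
  /19 59.70.160.0: no
  /0 0.0.0.0: MATCH
Selected: next-hop 176.113.178.122 via wlan0 (matched /14)


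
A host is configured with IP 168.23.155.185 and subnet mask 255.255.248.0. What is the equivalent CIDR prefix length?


Binary: 11111111.11111111.11111000.00000000
Count leading 1s
Prefix: /21


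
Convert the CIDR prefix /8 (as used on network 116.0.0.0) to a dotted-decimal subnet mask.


/8 means 8 network bits, 24 host bits
Binary: 11111111000000000000000000000000
Mask: 255.0.0.0


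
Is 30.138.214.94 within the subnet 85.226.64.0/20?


Subnet network: 85.226.64.0
Test IP AND mask: 30.138.208.0
No, 30.138.214.94 is not in 85.226.64.0/20


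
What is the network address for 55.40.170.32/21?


IP:   00110111.00101000.10101010.00100000
Mask: 11111111.11111111.11111000.00000000
AND operation:
Net:  00110111.00101000.10101000.00000000
Network: 55.40.168.0/21


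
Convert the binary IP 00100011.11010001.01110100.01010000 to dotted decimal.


00100011 = 35
11010001 = 209
01110100 = 116
01010000 = 80
IP: 35.209.116.80


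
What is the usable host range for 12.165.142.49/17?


Network: 12.165.128.0
Broadcast: 12.165.255.255
First usable = network + 1
Last usable = broadcast - 1
Range: 12.165.128.1 to 12.165.255.254
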